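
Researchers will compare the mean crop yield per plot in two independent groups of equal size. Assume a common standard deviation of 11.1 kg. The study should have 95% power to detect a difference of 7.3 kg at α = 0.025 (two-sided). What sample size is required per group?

70 per group

For two equal groups, n per group = 2·((z_{α/2} + z_β)·σ/δ)².
z_{α/2} = 2.241; z_β = 1.645 (power 95%).
n = 2 × (3.886 × 11.1 / 7.3)² = 2 × 34.91 = 69.82
Round up: n = 70 per group.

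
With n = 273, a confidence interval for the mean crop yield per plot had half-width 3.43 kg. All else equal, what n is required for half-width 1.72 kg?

1086

Margin of error scales as 1/√n, so n₂ = n₁·(E₁/E₂)².
n₂ = 273 × (3.43/1.72)² = 273 × 3.977 = 1085.72
Round up: n₂ = 1086.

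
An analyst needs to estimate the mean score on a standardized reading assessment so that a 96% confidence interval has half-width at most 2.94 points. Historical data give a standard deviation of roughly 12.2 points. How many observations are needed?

73

For a mean, the margin of error is E = z·σ/√n, so n = (zσ/E)².
At 96% confidence, z = 2.054.
n = (2.054 × 12.2 / 2.94)² = 72.65
Round up: n = 73.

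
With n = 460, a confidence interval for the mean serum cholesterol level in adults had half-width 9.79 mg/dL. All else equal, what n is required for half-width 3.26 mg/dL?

Margin of error scales as 1/√n, so n₂ = n₁·(E₁/E₂)².
n₂ = 460 × (9.79/3.26)² = 460 × 9.018 = 4148.28
Round up: n₂ = 4149.

4149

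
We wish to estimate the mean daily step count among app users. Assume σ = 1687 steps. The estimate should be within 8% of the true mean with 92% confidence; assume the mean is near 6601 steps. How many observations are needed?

For a mean, the margin of error is E = z·σ/√n, so n = (zσ/E)².
At 92% confidence, z = 1.751.
E = 8% of 6601 = 528.1 steps.
n = (1.751 × 1687 / 528.1)² = 31.29
Round up: n = 32.

32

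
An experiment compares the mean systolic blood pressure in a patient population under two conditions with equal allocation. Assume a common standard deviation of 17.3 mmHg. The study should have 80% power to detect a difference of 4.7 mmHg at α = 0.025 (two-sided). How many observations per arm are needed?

258 per group

For two equal groups, n per group = 2·((z_{α/2} + z_β)·σ/δ)².
z_{α/2} = 2.241; z_β = 0.842 (power 80%).
n = 2 × (3.083 × 17.3 / 4.7)² = 2 × 128.78 = 257.56
Round up: n = 258 per group.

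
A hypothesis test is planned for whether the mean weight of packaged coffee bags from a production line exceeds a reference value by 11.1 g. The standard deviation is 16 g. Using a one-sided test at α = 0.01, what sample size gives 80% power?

For a one-sample z-test, n = ((z_α + z_β)·σ/δ)².
z_α = 2.326 (one-sided α = 0.01); z_β = 0.842 (power 80% → β = 0.2).
n = (3.168 × 16 / 11.1)² = 20.85
Round up: n = 21.

n = 21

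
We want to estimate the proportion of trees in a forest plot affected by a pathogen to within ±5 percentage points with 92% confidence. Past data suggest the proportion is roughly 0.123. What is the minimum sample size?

For a proportion with margin E = 0.05 at 92% confidence, z = 1.751.
n = p̂(1−p̂)(z/E)² = 0.123 × 0.877 × (1.751/0.05)² = 132.29
Round up: n = 133.

133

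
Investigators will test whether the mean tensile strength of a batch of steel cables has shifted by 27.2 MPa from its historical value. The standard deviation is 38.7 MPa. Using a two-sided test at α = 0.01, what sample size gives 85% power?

27

For a one-sample z-test, n = ((z_{α/2} + z_β)·σ/δ)².
z_{α/2} = 2.576 (two-sided α = 0.01); z_β = 1.036 (power 85% → β = 0.15).
n = (3.612 × 38.7 / 27.2)² = 26.41
Round up: n = 27.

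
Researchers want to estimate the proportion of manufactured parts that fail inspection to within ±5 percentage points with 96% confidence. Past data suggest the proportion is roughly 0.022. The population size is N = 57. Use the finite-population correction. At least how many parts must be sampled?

For a proportion with margin E = 0.05 at 96% confidence, z = 2.054.
n = p̂(1−p̂)(z/E)² = 0.022 × 0.978 × (2.054/0.05)² = 36.31 — call this n₀.
Finite-population correction with N = 57: n = n₀ / (1 + (n₀−1)/N) = 36.31 / 1.619 = 22.43
Round up: n = 23.

23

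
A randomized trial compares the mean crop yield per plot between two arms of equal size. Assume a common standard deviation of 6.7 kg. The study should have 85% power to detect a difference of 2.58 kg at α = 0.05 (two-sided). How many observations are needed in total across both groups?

For two equal groups, n per group = 2·((z_{α/2} + z_β)·σ/δ)².
z_{α/2} = 1.960; z_β = 1.036 (power 85%).
n = 2 × (2.996 × 6.7 / 2.58)² = 2 × 60.53 = 121.06
Round up: n = 122 per group.
Total across both groups: 2 × 122 = 244.

244 total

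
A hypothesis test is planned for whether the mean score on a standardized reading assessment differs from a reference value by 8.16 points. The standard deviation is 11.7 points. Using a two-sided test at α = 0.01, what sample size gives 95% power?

37

For a one-sample z-test, n = ((z_{α/2} + z_β)·σ/δ)².
z_{α/2} = 2.576 (two-sided α = 0.01); z_β = 1.645 (power 95% → β = 0.05).
n = (4.221 × 11.7 / 8.16)² = 36.63
Round up: n = 37.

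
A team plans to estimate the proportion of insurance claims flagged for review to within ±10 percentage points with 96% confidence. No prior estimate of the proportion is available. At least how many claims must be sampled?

For a proportion with margin E = 0.1 at 96% confidence, z = 2.054.
With no prior estimate, use p = 0.5, which maximizes p(1−p) at 0.25.
n = 0.25 × (z/E)² = 0.25 × (2.054/0.1)² = 105.47
Round up: n = 106.

106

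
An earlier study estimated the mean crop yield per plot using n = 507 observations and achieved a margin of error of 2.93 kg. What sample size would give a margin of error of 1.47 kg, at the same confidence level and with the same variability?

n = 2015

Margin of error scales as 1/√n, so n₂ = n₁·(E₁/E₂)².
n₂ = 507 × (2.93/1.47)² = 507 × 3.973 = 2014.31
Round up: n₂ = 2015.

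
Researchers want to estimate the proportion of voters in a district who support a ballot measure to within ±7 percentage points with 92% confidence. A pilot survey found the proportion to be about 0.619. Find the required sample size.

148

For a proportion with margin E = 0.07 at 92% confidence, z = 1.751.
n = p̂(1−p̂)(z/E)² = 0.619 × 0.381 × (1.751/0.07)² = 147.57
Round up: n = 148.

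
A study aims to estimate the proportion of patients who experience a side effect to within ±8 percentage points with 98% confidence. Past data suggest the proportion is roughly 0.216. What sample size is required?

144

For a proportion with margin E = 0.08 at 98% confidence, z = 2.326.
n = p̂(1−p̂)(z/E)² = 0.216 × 0.784 × (2.326/0.08)² = 143.16
Round up: n = 144.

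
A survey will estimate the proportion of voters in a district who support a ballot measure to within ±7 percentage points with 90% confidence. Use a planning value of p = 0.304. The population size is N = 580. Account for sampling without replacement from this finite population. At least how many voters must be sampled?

98

For a proportion with margin E = 0.07 at 90% confidence, z = 1.645.
n = p̂(1−p̂)(z/E)² = 0.304 × 0.696 × (1.645/0.07)² = 116.85 — call this n₀.
Finite-population correction with N = 580: n = n₀ / (1 + (n₀−1)/N) = 116.85 / 1.2 = 97.38
Round up: n = 98.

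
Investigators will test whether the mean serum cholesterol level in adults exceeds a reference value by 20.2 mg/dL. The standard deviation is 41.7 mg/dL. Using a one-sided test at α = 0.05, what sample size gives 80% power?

For a one-sample z-test, n = ((z_α + z_β)·σ/δ)².
z_α = 1.645 (one-sided α = 0.05); z_β = 0.842 (power 80% → β = 0.2).
n = (2.487 × 41.7 / 20.2)² = 26.36
Round up: n = 27.

n = 27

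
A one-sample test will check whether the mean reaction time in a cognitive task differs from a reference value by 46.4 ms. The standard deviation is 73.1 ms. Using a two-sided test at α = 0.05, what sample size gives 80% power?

For a one-sample z-test, n = ((z_{α/2} + z_β)·σ/δ)².
z_{α/2} = 1.960 (two-sided α = 0.05); z_β = 0.842 (power 80% → β = 0.2).
n = (2.802 × 73.1 / 46.4)² = 19.49
Round up: n = 20.

20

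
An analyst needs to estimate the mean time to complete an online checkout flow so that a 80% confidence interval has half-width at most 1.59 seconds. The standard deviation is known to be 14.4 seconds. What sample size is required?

135

For a mean, the margin of error is E = z·σ/√n, so n = (zσ/E)².
At 80% confidence, z = 1.282.
n = (1.282 × 14.4 / 1.59)² = 134.81
Round up: n = 135.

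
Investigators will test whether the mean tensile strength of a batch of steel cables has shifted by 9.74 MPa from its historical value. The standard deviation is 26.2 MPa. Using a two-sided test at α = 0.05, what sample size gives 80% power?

For a one-sample z-test, n = ((z_{α/2} + z_β)·σ/δ)².
z_{α/2} = 1.960 (two-sided α = 0.05); z_β = 0.842 (power 80% → β = 0.2).
n = (2.802 × 26.2 / 9.74)² = 56.81
Round up: n = 57.

57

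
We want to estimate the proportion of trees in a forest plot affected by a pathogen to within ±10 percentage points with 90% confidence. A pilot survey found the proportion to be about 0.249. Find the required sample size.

51

For a proportion with margin E = 0.1 at 90% confidence, z = 1.645.
n = p̂(1−p̂)(z/E)² = 0.249 × 0.751 × (1.645/0.1)² = 50.60
Round up: n = 51.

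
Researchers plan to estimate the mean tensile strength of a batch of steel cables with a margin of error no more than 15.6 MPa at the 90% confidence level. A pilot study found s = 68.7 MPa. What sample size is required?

53

For a mean, the margin of error is E = z·σ/√n, so n = (zσ/E)².
At 90% confidence, z = 1.645.
n = (1.645 × 68.7 / 15.6)² = 52.48
Round up: n = 53.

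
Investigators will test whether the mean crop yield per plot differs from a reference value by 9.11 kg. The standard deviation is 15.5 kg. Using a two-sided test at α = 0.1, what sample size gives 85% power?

21

For a one-sample z-test, n = ((z_{α/2} + z_β)·σ/δ)².
z_{α/2} = 1.645 (two-sided α = 0.1); z_β = 1.036 (power 85% → β = 0.15).
n = (2.681 × 15.5 / 9.11)² = 20.81
Round up: n = 21.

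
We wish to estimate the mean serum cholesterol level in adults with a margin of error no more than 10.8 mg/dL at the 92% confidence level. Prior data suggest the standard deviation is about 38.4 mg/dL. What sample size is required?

For a mean, the margin of error is E = z·σ/√n, so n = (zσ/E)².
At 92% confidence, z = 1.751.
n = (1.751 × 38.4 / 10.8)² = 38.76
Round up: n = 39.

39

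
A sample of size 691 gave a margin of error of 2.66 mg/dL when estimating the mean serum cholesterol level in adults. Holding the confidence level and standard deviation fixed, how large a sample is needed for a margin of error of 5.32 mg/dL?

173

Margin of error scales as 1/√n, so n₂ = n₁·(E₁/E₂)².
n₂ = 691 × (2.66/5.32)² = 691 × 0.25 = 172.75
Round up: n₂ = 173.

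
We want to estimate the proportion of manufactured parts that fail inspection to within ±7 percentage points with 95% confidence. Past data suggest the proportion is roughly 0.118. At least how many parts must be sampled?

For a proportion with margin E = 0.07 at 95% confidence, z = 1.960.
n = p̂(1−p̂)(z/E)² = 0.118 × 0.882 × (1.960/0.07)² = 81.60
Round up: n = 82.

82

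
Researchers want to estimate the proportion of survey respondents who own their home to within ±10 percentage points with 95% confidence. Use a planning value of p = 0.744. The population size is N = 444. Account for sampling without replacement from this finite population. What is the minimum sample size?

n = 63

For a proportion with margin E = 0.1 at 95% confidence, z = 1.960.
n = p̂(1−p̂)(z/E)² = 0.744 × 0.256 × (1.960/0.1)² = 73.17 — call this n₀.
Finite-population correction with N = 444: n = n₀ / (1 + (n₀−1)/N) = 73.17 / 1.163 = 62.91
Round up: n = 63.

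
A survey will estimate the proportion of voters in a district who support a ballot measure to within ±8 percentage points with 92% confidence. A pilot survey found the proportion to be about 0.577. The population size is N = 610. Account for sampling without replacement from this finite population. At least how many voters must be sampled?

For a proportion with margin E = 0.08 at 92% confidence, z = 1.751.
n = p̂(1−p̂)(z/E)² = 0.577 × 0.423 × (1.751/0.08)² = 116.93 — call this n₀.
Finite-population correction with N = 610: n = n₀ / (1 + (n₀−1)/N) = 116.93 / 1.19 = 98.26
Round up: n = 99.

99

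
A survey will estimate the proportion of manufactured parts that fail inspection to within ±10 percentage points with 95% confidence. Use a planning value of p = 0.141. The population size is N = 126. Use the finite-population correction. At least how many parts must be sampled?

For a proportion with margin E = 0.1 at 95% confidence, z = 1.960.
n = p̂(1−p̂)(z/E)² = 0.141 × 0.859 × (1.960/0.1)² = 46.53 — call this n₀.
Finite-population correction with N = 126: n = n₀ / (1 + (n₀−1)/N) = 46.53 / 1.361 = 34.19
Round up: n = 35.

35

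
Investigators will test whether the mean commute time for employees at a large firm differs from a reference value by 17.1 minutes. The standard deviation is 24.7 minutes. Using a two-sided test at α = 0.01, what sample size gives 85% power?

n = 28

For a one-sample z-test, n = ((z_{α/2} + z_β)·σ/δ)².
z_{α/2} = 2.576 (two-sided α = 0.01); z_β = 1.036 (power 85% → β = 0.15).
n = (3.612 × 24.7 / 17.1)² = 27.22
Round up: n = 28.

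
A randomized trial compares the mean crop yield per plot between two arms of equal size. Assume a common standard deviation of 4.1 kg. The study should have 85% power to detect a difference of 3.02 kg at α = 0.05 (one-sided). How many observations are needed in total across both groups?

For two equal groups, n per group = 2·((z_α + z_β)·σ/δ)².
z_α = 1.645; z_β = 1.036 (power 85%).
n = 2 × (2.681 × 4.1 / 3.02)² = 2 × 13.25 = 26.50
Round up: n = 27 per group.
Total across both groups: 2 × 27 = 54.

54 total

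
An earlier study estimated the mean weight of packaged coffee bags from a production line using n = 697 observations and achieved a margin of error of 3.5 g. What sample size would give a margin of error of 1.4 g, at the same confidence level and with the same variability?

Margin of error scales as 1/√n, so n₂ = n₁·(E₁/E₂)².
n₂ = 697 × (3.5/1.4)² = 697 × 6.25 = 4356.25
Round up: n₂ = 4357.

4357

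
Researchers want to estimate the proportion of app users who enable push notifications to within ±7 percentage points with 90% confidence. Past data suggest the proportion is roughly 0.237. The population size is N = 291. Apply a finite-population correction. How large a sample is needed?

For a proportion with margin E = 0.07 at 90% confidence, z = 1.645.
n = p̂(1−p̂)(z/E)² = 0.237 × 0.763 × (1.645/0.07)² = 99.86 — call this n₀.
Finite-population correction with N = 291: n = n₀ / (1 + (n₀−1)/N) = 99.86 / 1.34 = 74.52
Round up: n = 75.

75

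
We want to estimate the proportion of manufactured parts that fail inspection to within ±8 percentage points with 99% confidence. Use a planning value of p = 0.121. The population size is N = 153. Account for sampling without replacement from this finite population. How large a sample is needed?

65

For a proportion with margin E = 0.08 at 99% confidence, z = 2.576.
n = p̂(1−p̂)(z/E)² = 0.121 × 0.879 × (2.576/0.08)² = 110.28 — call this n₀.
Finite-population correction with N = 153: n = n₀ / (1 + (n₀−1)/N) = 110.28 / 1.714 = 64.34
Round up: n = 65.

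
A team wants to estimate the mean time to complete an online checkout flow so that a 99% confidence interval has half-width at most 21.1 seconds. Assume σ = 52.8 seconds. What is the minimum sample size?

n = 42

For a mean, the margin of error is E = z·σ/√n, so n = (zσ/E)².
At 99% confidence, z = 2.576.
n = (2.576 × 52.8 / 21.1)² = 41.55
Round up: n = 42.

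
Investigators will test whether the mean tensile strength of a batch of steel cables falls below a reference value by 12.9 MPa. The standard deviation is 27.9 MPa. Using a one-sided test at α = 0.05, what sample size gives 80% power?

For a one-sample z-test, n = ((z_α + z_β)·σ/δ)².
z_α = 1.645 (one-sided α = 0.05); z_β = 0.842 (power 80% → β = 0.2).
n = (2.487 × 27.9 / 12.9)² = 28.93
Round up: n = 29.

n = 29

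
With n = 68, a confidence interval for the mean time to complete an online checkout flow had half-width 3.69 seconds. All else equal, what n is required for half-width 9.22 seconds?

Margin of error scales as 1/√n, so n₂ = n₁·(E₁/E₂)².
n₂ = 68 × (3.69/9.22)² = 68 × 0.1602 = 10.89
Round up: n₂ = 11.

n = 11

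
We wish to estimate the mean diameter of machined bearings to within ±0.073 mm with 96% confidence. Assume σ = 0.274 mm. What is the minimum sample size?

For a mean, the margin of error is E = z·σ/√n, so n = (zσ/E)².
At 96% confidence, z = 2.054.
n = (2.054 × 0.274 / 0.073)² = 59.44
Round up: n = 60.

60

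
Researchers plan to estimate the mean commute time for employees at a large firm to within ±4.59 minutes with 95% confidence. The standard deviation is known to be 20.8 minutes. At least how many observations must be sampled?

79

For a mean, the margin of error is E = z·σ/√n, so n = (zσ/E)².
At 95% confidence, z = 1.960.
n = (1.960 × 20.8 / 4.59)² = 78.89
Round up: n = 79.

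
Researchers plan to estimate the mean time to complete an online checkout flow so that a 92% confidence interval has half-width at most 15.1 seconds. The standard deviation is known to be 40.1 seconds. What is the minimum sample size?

For a mean, the margin of error is E = z·σ/√n, so n = (zσ/E)².
At 92% confidence, z = 1.751.
n = (1.751 × 40.1 / 15.1)² = 21.62
Round up: n = 22.

n = 22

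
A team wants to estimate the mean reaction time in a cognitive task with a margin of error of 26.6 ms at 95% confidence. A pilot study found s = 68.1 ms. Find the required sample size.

For a mean, the margin of error is E = z·σ/√n, so n = (zσ/E)².
At 95% confidence, z = 1.960.
n = (1.960 × 68.1 / 26.6)² = 25.18
Round up: n = 26.

n = 26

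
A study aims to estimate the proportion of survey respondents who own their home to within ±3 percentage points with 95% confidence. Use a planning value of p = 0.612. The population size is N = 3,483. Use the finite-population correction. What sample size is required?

For a proportion with margin E = 0.03 at 95% confidence, z = 1.960.
n = p̂(1−p̂)(z/E)² = 0.612 × 0.388 × (1.960/0.03)² = 1013.57 — call this n₀.
Finite-population correction with N = 3,483: n = n₀ / (1 + (n₀−1)/N) = 1013.57 / 1.291 = 785.10
Round up: n = 786.

n = 786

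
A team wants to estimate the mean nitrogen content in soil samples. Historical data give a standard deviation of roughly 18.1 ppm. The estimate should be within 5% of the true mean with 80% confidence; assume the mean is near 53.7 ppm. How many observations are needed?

75

For a mean, the margin of error is E = z·σ/√n, so n = (zσ/E)².
At 80% confidence, z = 1.282.
E = 5% of 53.7 = 2.685 ppm.
n = (1.282 × 18.1 / 2.685)² = 74.69
Round up: n = 75.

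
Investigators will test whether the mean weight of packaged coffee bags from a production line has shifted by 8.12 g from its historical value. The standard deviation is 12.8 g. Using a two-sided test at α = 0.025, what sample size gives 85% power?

For a one-sample z-test, n = ((z_{α/2} + z_β)·σ/δ)².
z_{α/2} = 2.241 (two-sided α = 0.025); z_β = 1.036 (power 85% → β = 0.15).
n = (3.277 × 12.8 / 8.12)² = 26.68
Round up: n = 27.

27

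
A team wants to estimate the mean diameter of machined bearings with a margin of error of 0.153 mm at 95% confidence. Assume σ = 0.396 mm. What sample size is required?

For a mean, the margin of error is E = z·σ/√n, so n = (zσ/E)².
At 95% confidence, z = 1.960.
n = (1.960 × 0.396 / 0.153)² = 25.73
Round up: n = 26.

n = 26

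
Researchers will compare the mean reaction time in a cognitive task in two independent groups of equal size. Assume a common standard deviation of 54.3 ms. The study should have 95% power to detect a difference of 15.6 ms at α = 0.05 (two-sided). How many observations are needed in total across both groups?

630 total

For two equal groups, n per group = 2·((z_{α/2} + z_β)·σ/δ)².
z_{α/2} = 1.960; z_β = 1.645 (power 95%).
n = 2 × (3.605 × 54.3 / 15.6)² = 2 × 157.46 = 314.92
Round up: n = 315 per group.
Total across both groups: 2 × 315 = 630.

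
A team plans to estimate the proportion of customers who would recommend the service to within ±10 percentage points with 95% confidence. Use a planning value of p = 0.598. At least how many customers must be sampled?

For a proportion with margin E = 0.1 at 95% confidence, z = 1.960.
n = p̂(1−p̂)(z/E)² = 0.598 × 0.402 × (1.960/0.1)² = 92.35
Round up: n = 93.

n = 93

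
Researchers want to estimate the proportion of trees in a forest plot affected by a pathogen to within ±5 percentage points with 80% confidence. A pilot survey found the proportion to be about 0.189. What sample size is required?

For a proportion with margin E = 0.05 at 80% confidence, z = 1.282.
n = p̂(1−p̂)(z/E)² = 0.189 × 0.811 × (1.282/0.05)² = 100.77
Round up: n = 101.

n = 101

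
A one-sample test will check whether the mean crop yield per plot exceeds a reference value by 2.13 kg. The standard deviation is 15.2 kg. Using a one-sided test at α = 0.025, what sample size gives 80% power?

400

For a one-sample z-test, n = ((z_α + z_β)·σ/δ)².
z_α = 1.960 (one-sided α = 0.025); z_β = 0.842 (power 80% → β = 0.2).
n = (2.802 × 15.2 / 2.13)² = 399.82
Round up: n = 400.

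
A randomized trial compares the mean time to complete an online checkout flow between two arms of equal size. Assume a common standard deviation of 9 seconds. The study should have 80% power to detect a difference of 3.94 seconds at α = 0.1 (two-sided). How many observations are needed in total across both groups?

For two equal groups, n per group = 2·((z_{α/2} + z_β)·σ/δ)².
z_{α/2} = 1.645; z_β = 0.842 (power 80%).
n = 2 × (2.487 × 9 / 3.94)² = 2 × 32.27 = 64.54
Round up: n = 65 per group.
Total across both groups: 2 × 65 = 130.

130 total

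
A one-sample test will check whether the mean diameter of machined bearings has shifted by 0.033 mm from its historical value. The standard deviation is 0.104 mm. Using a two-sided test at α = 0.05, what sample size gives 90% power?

n = 105

For a one-sample z-test, n = ((z_{α/2} + z_β)·σ/δ)².
z_{α/2} = 1.960 (two-sided α = 0.05); z_β = 1.282 (power 90% → β = 0.1).
n = (3.242 × 0.104 / 0.033)² = 104.39
Round up: n = 105.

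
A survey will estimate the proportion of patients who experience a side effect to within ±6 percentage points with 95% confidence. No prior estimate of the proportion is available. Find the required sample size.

267

For a proportion with margin E = 0.06 at 95% confidence, z = 1.960.
With no prior estimate, use p = 0.5, which maximizes p(1−p) at 0.25.
n = 0.25 × (z/E)² = 0.25 × (1.960/0.06)² = 266.78
Round up: n = 267.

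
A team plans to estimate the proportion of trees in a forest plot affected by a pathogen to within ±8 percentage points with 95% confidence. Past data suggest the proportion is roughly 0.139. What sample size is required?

72

For a proportion with margin E = 0.08 at 95% confidence, z = 1.960.
n = p̂(1−p̂)(z/E)² = 0.139 × 0.861 × (1.960/0.08)² = 71.84
Round up: n = 72.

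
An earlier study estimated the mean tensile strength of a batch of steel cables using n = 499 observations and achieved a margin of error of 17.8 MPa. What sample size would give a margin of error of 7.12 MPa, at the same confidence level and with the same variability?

Margin of error scales as 1/√n, so n₂ = n₁·(E₁/E₂)².
n₂ = 499 × (17.8/7.12)² = 499 × 6.25 = 3118.75
Round up: n₂ = 3119.

3119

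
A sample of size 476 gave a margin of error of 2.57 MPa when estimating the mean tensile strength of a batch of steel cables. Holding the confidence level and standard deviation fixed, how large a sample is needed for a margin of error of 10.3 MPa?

30

Margin of error scales as 1/√n, so n₂ = n₁·(E₁/E₂)².
n₂ = 476 × (2.57/10.3)² = 476 × 0.06226 = 29.64
Round up: n₂ = 30.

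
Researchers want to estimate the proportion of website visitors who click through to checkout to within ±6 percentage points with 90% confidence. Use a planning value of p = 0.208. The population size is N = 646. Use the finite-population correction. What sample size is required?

105

For a proportion with margin E = 0.06 at 90% confidence, z = 1.645.
n = p̂(1−p̂)(z/E)² = 0.208 × 0.792 × (1.645/0.06)² = 123.83 — call this n₀.
Finite-population correction with N = 646: n = n₀ / (1 + (n₀−1)/N) = 123.83 / 1.19 = 104.06
Round up: n = 105.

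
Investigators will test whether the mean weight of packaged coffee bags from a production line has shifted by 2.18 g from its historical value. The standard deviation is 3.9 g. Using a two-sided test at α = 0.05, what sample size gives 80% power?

n = 26

For a one-sample z-test, n = ((z_{α/2} + z_β)·σ/δ)².
z_{α/2} = 1.960 (two-sided α = 0.05); z_β = 0.842 (power 80% → β = 0.2).
n = (2.802 × 3.9 / 2.18)² = 25.13
Round up: n = 26.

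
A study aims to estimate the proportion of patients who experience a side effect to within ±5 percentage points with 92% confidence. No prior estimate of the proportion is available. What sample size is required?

307

For a proportion with margin E = 0.05 at 92% confidence, z = 1.751.
With no prior estimate, use p = 0.5, which maximizes p(1−p) at 0.25.
n = 0.25 × (z/E)² = 0.25 × (1.751/0.05)² = 306.60
Round up: n = 307.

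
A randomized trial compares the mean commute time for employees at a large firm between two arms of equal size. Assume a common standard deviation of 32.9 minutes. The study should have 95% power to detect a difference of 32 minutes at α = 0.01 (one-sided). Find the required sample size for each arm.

For two equal groups, n per group = 2·((z_α + z_β)·σ/δ)².
z_α = 2.326; z_β = 1.645 (power 95%).
n = 2 × (3.971 × 32.9 / 32)² = 2 × 16.67 = 33.34
Round up: n = 34 per group.

34 per group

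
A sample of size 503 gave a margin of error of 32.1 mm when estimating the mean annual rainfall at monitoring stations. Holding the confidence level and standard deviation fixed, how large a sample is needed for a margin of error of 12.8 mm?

Margin of error scales as 1/√n, so n₂ = n₁·(E₁/E₂)².
n₂ = 503 × (32.1/12.8)² = 503 × 6.289 = 3163.37
Round up: n₂ = 3164.

3164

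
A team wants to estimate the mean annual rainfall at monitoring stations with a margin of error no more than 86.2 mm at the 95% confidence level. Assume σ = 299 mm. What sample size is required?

For a mean, the margin of error is E = z·σ/√n, so n = (zσ/E)².
At 95% confidence, z = 1.960.
n = (1.960 × 299 / 86.2)² = 46.22
Round up: n = 47.

47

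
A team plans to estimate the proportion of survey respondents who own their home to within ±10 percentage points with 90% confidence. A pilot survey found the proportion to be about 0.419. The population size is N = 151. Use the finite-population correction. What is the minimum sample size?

47

For a proportion with margin E = 0.1 at 90% confidence, z = 1.645.
n = p̂(1−p̂)(z/E)² = 0.419 × 0.581 × (1.645/0.1)² = 65.88 — call this n₀.
Finite-population correction with N = 151: n = n₀ / (1 + (n₀−1)/N) = 65.88 / 1.43 = 46.07
Round up: n = 47.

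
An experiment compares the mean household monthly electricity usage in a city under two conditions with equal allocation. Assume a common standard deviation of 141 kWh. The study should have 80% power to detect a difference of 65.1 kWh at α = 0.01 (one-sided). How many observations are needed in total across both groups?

190 total

For two equal groups, n per group = 2·((z_α + z_β)·σ/δ)².
z_α = 2.326; z_β = 0.842 (power 80%).
n = 2 × (3.168 × 141 / 65.1)² = 2 × 47.08 = 94.16
Round up: n = 95 per group.
Total across both groups: 2 × 95 = 190.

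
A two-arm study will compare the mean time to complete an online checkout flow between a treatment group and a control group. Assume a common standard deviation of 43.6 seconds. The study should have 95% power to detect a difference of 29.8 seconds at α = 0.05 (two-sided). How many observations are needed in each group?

56 per group

For two equal groups, n per group = 2·((z_{α/2} + z_β)·σ/δ)².
z_{α/2} = 1.960; z_β = 1.645 (power 95%).
n = 2 × (3.605 × 43.6 / 29.8)² = 2 × 27.82 = 55.64
Round up: n = 56 per group.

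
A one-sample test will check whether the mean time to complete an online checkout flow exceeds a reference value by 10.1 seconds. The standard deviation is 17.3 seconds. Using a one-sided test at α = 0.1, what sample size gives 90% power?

For a one-sample z-test, n = ((z_α + z_β)·σ/δ)².
z_α = 1.282 (one-sided α = 0.1); z_β = 1.282 (power 90% → β = 0.1).
n = (2.564 × 17.3 / 10.1)² = 19.29
Round up: n = 20.

n = 20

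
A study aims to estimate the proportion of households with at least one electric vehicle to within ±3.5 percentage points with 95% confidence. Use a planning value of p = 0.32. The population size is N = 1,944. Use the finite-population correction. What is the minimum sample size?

For a proportion with margin E = 0.035 at 95% confidence, z = 1.960.
n = p̂(1−p̂)(z/E)² = 0.32 × 0.68 × (1.960/0.035)² = 682.39 — call this n₀.
Finite-population correction with N = 1,944: n = n₀ / (1 + (n₀−1)/N) = 682.39 / 1.351 = 505.10
Round up: n = 506.

506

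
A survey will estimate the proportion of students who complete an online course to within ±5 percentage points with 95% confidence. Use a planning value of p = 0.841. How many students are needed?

For a proportion with margin E = 0.05 at 95% confidence, z = 1.960.
n = p̂(1−p̂)(z/E)² = 0.841 × 0.159 × (1.960/0.05)² = 205.48
Round up: n = 206.

206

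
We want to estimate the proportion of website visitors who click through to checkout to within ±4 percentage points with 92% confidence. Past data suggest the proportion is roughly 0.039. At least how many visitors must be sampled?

For a proportion with margin E = 0.04 at 92% confidence, z = 1.751.
n = p̂(1−p̂)(z/E)² = 0.039 × 0.961 × (1.751/0.04)² = 71.82
Round up: n = 72.

72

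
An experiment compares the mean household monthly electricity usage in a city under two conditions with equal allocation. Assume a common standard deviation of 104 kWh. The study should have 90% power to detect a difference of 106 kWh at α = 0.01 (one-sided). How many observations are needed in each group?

26 per group

For two equal groups, n per group = 2·((z_α + z_β)·σ/δ)².
z_α = 2.326; z_β = 1.282 (power 90%).
n = 2 × (3.608 × 104 / 106)² = 2 × 12.53 = 25.06
Round up: n = 26 per group.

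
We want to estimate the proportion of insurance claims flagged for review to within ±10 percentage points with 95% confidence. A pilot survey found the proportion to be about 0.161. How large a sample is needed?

For a proportion with margin E = 0.1 at 95% confidence, z = 1.960.
n = p̂(1−p̂)(z/E)² = 0.161 × 0.839 × (1.960/0.1)² = 51.89
Round up: n = 52.

52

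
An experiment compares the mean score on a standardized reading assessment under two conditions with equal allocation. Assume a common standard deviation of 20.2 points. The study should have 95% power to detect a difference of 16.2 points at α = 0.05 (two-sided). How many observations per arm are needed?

41 per group

For two equal groups, n per group = 2·((z_{α/2} + z_β)·σ/δ)².
z_{α/2} = 1.960; z_β = 1.645 (power 95%).
n = 2 × (3.605 × 20.2 / 16.2)² = 2 × 20.21 = 40.42
Round up: n = 41 per group.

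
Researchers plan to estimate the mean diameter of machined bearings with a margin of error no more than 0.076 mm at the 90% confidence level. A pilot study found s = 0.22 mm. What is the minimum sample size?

23

For a mean, the margin of error is E = z·σ/√n, so n = (zσ/E)².
At 90% confidence, z = 1.645.
n = (1.645 × 0.22 / 0.076)² = 22.68
Round up: n = 23.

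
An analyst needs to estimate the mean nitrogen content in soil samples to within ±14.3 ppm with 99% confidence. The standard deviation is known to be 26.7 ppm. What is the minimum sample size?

For a mean, the margin of error is E = z·σ/√n, so n = (zσ/E)².
At 99% confidence, z = 2.576.
n = (2.576 × 26.7 / 14.3)² = 23.13
Round up: n = 24.

24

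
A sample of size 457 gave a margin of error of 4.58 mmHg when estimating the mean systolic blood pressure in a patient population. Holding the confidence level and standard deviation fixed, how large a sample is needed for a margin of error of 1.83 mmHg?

Margin of error scales as 1/√n, so n₂ = n₁·(E₁/E₂)².
n₂ = 457 × (4.58/1.83)² = 457 × 6.264 = 2862.65
Round up: n₂ = 2863.

2863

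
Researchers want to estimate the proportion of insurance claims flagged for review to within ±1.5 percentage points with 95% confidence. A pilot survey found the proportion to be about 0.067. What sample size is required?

1068

For a proportion with margin E = 0.015 at 95% confidence, z = 1.960.
n = p̂(1−p̂)(z/E)² = 0.067 × 0.933 × (1.960/0.015)² = 1067.30
Round up: n = 1068.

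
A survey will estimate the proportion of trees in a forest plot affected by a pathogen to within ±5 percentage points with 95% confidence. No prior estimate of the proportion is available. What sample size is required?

For a proportion with margin E = 0.05 at 95% confidence, z = 1.960.
With no prior estimate, use p = 0.5, which maximizes p(1−p) at 0.25.
n = 0.25 × (z/E)² = 0.25 × (1.960/0.05)² = 384.16
Round up: n = 385.

385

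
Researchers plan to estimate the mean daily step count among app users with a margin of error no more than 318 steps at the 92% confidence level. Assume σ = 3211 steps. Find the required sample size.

For a mean, the margin of error is E = z·σ/√n, so n = (zσ/E)².
At 92% confidence, z = 1.751.
n = (1.751 × 3211 / 318)² = 312.61
Round up: n = 313.

313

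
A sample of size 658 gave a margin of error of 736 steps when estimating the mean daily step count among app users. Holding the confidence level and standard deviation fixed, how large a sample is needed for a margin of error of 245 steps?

Margin of error scales as 1/√n, so n₂ = n₁·(E₁/E₂)².
n₂ = 658 × (736/245)² = 658 × 9.025 = 5938.45
Round up: n₂ = 5939.

n = 5939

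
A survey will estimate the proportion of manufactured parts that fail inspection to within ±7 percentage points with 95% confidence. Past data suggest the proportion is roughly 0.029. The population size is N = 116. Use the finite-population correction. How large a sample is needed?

For a proportion with margin E = 0.07 at 95% confidence, z = 1.960.
n = p̂(1−p̂)(z/E)² = 0.029 × 0.971 × (1.960/0.07)² = 22.08 — call this n₀.
Finite-population correction with N = 116: n = n₀ / (1 + (n₀−1)/N) = 22.08 / 1.182 = 18.68
Round up: n = 19.

19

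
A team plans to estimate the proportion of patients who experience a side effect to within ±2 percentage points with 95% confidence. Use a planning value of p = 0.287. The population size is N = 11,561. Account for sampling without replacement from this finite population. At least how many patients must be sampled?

1680

For a proportion with margin E = 0.02 at 95% confidence, z = 1.960.
n = p̂(1−p̂)(z/E)² = 0.287 × 0.713 × (1.960/0.02)² = 1965.28 — call this n₀.
Finite-population correction with N = 11,561: n = n₀ / (1 + (n₀−1)/N) = 1965.28 / 1.17 = 1679.73
Round up: n = 1680.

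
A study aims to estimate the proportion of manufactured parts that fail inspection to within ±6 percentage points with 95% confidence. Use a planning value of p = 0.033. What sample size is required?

n = 35

For a proportion with margin E = 0.06 at 95% confidence, z = 1.960.
n = p̂(1−p̂)(z/E)² = 0.033 × 0.967 × (1.960/0.06)² = 34.05
Round up: n = 35.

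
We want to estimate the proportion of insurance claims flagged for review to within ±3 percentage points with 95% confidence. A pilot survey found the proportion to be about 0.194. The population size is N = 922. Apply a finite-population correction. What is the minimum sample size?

For a proportion with margin E = 0.03 at 95% confidence, z = 1.960.
n = p̂(1−p̂)(z/E)² = 0.194 × 0.806 × (1.960/0.03)² = 667.43 — call this n₀.
Finite-population correction with N = 922: n = n₀ / (1 + (n₀−1)/N) = 667.43 / 1.723 = 387.37
Round up: n = 388.

388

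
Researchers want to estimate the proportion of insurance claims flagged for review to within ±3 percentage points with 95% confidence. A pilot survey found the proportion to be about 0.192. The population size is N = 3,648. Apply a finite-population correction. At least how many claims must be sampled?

For a proportion with margin E = 0.03 at 95% confidence, z = 1.960.
n = p̂(1−p̂)(z/E)² = 0.192 × 0.808 × (1.960/0.03)² = 662.19 — call this n₀.
Finite-population correction with N = 3,648: n = n₀ / (1 + (n₀−1)/N) = 662.19 / 1.181 = 560.70
Round up: n = 561.

561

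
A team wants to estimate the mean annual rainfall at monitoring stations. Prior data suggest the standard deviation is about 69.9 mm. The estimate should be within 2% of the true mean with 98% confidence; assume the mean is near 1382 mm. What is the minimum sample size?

35

For a mean, the margin of error is E = z·σ/√n, so n = (zσ/E)².
At 98% confidence, z = 2.326.
E = 2% of 1382 = 27.64 mm.
n = (2.326 × 69.9 / 27.64)² = 34.60
Round up: n = 35.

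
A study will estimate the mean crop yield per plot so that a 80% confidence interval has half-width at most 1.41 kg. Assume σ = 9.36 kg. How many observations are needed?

73

For a mean, the margin of error is E = z·σ/√n, so n = (zσ/E)².
At 80% confidence, z = 1.282.
n = (1.282 × 9.36 / 1.41)² = 72.43
Round up: n = 73.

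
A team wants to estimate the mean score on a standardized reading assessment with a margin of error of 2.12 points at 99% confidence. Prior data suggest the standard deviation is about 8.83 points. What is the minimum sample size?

116

For a mean, the margin of error is E = z·σ/√n, so n = (zσ/E)².
At 99% confidence, z = 2.576.
n = (2.576 × 8.83 / 2.12)² = 115.12
Round up: n = 116.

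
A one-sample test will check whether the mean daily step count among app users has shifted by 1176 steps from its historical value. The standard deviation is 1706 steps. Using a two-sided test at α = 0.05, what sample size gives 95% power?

n = 28

For a one-sample z-test, n = ((z_{α/2} + z_β)·σ/δ)².
z_{α/2} = 1.960 (two-sided α = 0.05); z_β = 1.645 (power 95% → β = 0.05).
n = (3.605 × 1706 / 1176)² = 27.35
Round up: n = 28.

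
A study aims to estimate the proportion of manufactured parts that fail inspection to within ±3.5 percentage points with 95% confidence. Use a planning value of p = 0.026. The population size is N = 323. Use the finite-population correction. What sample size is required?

For a proportion with margin E = 0.035 at 95% confidence, z = 1.960.
n = p̂(1−p̂)(z/E)² = 0.026 × 0.974 × (1.960/0.035)² = 79.42 — call this n₀.
Finite-population correction with N = 323: n = n₀ / (1 + (n₀−1)/N) = 79.42 / 1.243 = 63.89
Round up: n = 64.

64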